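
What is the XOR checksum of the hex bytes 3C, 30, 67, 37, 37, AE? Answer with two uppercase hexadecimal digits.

C5

XOR the bytes together:
  start with 0x3C
  0x3C ⊕ 0x30 = 0x0C
  0x0C ⊕ 0x67 = 0x6B
  0x6B ⊕ 0x37 = 0x5C
  0x5C ⊕ 0x37 = 0x6B
  0x6B ⊕ 0xAE = 0xC5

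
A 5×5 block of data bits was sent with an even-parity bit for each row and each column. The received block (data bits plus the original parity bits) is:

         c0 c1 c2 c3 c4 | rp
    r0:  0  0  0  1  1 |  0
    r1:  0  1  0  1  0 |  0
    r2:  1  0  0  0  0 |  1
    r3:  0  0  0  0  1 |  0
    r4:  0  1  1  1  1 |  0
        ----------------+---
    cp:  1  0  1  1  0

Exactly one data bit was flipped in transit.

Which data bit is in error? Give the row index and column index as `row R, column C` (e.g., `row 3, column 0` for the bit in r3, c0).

Recompute each row's even parity and compare to rp:
  r0: data parity 0, sent rp 0 → ok
  r1: data parity 0, sent rp 0 → ok
  r2: data parity 1, sent rp 1 → ok
  r3: data parity 1, sent rp 0 → mismatch
  r4: data parity 0, sent rp 0 → ok
Recompute each column's even parity and compare to cp:
  c0: data parity 1, sent cp 1 → ok
  c1: data parity 0, sent cp 0 → ok
  c2: data parity 1, sent cp 1 → ok
  c3: data parity 1, sent cp 1 → ok
  c4: data parity 1, sent cp 0 → mismatch
Exactly one row (r3) and one column (c4) fail → the flipped bit is at their intersection.

row 3, column 4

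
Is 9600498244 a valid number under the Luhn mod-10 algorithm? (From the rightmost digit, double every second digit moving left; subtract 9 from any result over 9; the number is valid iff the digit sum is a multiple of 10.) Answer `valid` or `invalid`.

invalid

From the right, keep odd positions and double even positions (subtract 9 from any doubled value over 9):
  doubled (positions 2,4,...): 8 7 8 0 9 → sum 32
  kept (positions 1,3,...): 4 2 9 0 6 → sum 21
Total = 53.
53 mod 10 = 3, so the number is invalid.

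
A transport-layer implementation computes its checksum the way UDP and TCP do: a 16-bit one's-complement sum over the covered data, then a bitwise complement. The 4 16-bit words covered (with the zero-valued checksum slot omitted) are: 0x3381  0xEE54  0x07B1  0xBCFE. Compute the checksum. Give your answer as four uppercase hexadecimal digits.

One's-complement addition (fold any carry out of bit 15 back into bit 0):
  0x3381 + 0xEE54 = 0x121D5 → wrap carry → 0x21D6
  0x21D6 + 0x07B1 = 0x02987
  0x2987 + 0xBCFE = 0x0E685
One's-complement sum = 0xE685.
Checksum = ~0xE685 & 0xFFFF = 0x197A.

197A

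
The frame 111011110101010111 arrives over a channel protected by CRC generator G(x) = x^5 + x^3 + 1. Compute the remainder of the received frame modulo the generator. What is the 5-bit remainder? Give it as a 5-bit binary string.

11010

Modulo-2 division of 111011110101010111 by 101001:
  pos 0: 111011 XOR 101001 = 010010
  pos 1: 100101 XOR 101001 = 001100
  pos 3: 110010 XOR 101001 = 011011
  pos 4: 110111 XOR 101001 = 011110
  pos 5: 111100 XOR 101001 = 010101
  pos 6: 101011 XOR 101001 = 000010
  pos 10: 100101 XOR 101001 = 001100
  pos 12: 110011 XOR 101001 = 011010
Remainder = 11010 (nonzero — an error is detected).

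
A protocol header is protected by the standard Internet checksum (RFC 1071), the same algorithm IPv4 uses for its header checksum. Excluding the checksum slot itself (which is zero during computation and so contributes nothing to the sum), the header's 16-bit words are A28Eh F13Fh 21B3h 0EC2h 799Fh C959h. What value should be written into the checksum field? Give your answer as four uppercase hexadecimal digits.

F8C2

One's-complement addition (fold any carry out of bit 15 back into bit 0):
  0xA28E + 0xF13F = 0x193CD → wrap carry → 0x93CE
  0x93CE + 0x21B3 = 0x0B581
  0xB581 + 0x0EC2 = 0x0C443
  0xC443 + 0x799F = 0x13DE2 → wrap carry → 0x3DE3
  0x3DE3 + 0xC959 = 0x1073C → wrap carry → 0x073D
One's-complement sum = 0x073D.
Checksum = ~0x073D & 0xFFFF = 0xF8C2.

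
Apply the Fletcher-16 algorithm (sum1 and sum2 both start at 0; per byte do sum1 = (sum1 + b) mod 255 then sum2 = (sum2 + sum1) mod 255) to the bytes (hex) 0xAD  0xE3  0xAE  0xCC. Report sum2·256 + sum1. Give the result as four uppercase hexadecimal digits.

8C0D

Running sums (mod 255):
  after byte 0 (0xAD): sum1=173, sum2=173
  after byte 1 (0xE3): sum1=145, sum2=63
  after byte 2 (0xAE): sum1=64, sum2=127
  after byte 3 (0xCC): sum1=13, sum2=140
Checksum = sum2·256 + sum1 = 140·256 + 13 = 35853 = 0x8C0D.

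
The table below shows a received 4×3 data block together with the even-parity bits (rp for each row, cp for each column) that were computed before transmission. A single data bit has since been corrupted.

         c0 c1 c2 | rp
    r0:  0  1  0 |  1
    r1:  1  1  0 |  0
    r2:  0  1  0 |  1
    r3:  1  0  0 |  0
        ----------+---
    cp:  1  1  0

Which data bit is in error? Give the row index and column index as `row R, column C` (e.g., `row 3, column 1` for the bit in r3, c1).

row 3, column 0

Recompute each row's even parity and compare to rp:
  r0: data parity 1, sent rp 1 → ok
  r1: data parity 0, sent rp 0 → ok
  r2: data parity 1, sent rp 1 → ok
  r3: data parity 1, sent rp 0 → mismatch
Recompute each column's even parity and compare to cp:
  c0: data parity 0, sent cp 1 → mismatch
  c1: data parity 1, sent cp 1 → ok
  c2: data parity 0, sent cp 0 → ok
Exactly one row (r3) and one column (c0) fail → the flipped bit is at their intersection.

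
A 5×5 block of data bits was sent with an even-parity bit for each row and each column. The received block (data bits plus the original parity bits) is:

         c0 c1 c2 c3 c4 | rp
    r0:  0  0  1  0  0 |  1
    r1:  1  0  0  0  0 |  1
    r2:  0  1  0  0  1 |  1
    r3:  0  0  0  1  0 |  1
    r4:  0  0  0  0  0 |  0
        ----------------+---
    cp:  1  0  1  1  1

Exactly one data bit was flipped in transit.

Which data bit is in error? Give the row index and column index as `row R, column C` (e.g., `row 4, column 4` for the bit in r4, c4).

Recompute each row's even parity and compare to rp:
  r0: data parity 1, sent rp 1 → ok
  r1: data parity 1, sent rp 1 → ok
  r2: data parity 0, sent rp 1 → mismatch
  r3: data parity 1, sent rp 1 → ok
  r4: data parity 0, sent rp 0 → ok
Recompute each column's even parity and compare to cp:
  c0: data parity 1, sent cp 1 → ok
  c1: data parity 1, sent cp 0 → mismatch
  c2: data parity 1, sent cp 1 → ok
  c3: data parity 1, sent cp 1 → ok
  c4: data parity 1, sent cp 1 → ok
Exactly one row (r2) and one column (c1) fail → the flipped bit is at their intersection.

row 2, column 1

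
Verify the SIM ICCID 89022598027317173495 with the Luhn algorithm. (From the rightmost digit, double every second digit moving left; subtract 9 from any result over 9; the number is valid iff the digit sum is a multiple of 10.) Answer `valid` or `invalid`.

From the right, keep odd positions and double even positions (subtract 9 from any doubled value over 9):
  doubled (positions 2,4,...): 9 6 2 2 5 0 9 4 0 7 → sum 44
  kept (positions 1,3,...): 5 4 7 7 3 2 8 5 2 9 → sum 52
Total = 96.
96 mod 10 = 6, so the number is invalid.

invalid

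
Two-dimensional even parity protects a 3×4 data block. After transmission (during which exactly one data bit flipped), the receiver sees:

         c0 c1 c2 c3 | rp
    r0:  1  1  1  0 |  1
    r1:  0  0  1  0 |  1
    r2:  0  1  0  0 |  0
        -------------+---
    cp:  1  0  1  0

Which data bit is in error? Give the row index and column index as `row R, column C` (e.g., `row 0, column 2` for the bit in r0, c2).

Recompute each row's even parity and compare to rp:
  r0: data parity 1, sent rp 1 → ok
  r1: data parity 1, sent rp 1 → ok
  r2: data parity 1, sent rp 0 → mismatch
Recompute each column's even parity and compare to cp:
  c0: data parity 1, sent cp 1 → ok
  c1: data parity 0, sent cp 0 → ok
  c2: data parity 0, sent cp 1 → mismatch
  c3: data parity 0, sent cp 0 → ok
Exactly one row (r2) and one column (c2) fail → the flipped bit is at their intersection.

row 2, column 2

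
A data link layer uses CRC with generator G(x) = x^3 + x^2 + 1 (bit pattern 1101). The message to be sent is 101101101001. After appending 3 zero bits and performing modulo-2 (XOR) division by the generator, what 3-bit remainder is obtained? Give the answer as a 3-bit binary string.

Append 3 zeros: 101101101001000. Divide by 1101 (XOR where the leading bit is 1):
  pos 0: 1011 XOR 1101 = 0110
  pos 1: 1100 XOR 1101 = 0001
  pos 4: 1110 XOR 1101 = 0011
  pos 6: 1110 XOR 1101 = 0011
  pos 8: 1101 XOR 1101 = 0000
Remainder (last 3 bits) = 000. This is the CRC / FCS.

000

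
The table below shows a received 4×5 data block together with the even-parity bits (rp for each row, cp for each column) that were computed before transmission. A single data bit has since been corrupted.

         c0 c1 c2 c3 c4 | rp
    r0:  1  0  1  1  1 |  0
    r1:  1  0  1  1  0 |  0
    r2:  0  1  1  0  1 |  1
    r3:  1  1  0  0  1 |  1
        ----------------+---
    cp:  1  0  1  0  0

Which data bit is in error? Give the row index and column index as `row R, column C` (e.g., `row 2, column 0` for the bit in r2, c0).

row 1, column 4

Recompute each row's even parity and compare to rp:
  r0: data parity 0, sent rp 0 → ok
  r1: data parity 1, sent rp 0 → mismatch
  r2: data parity 1, sent rp 1 → ok
  r3: data parity 1, sent rp 1 → ok
Recompute each column's even parity and compare to cp:
  c0: data parity 1, sent cp 1 → ok
  c1: data parity 0, sent cp 0 → ok
  c2: data parity 1, sent cp 1 → ok
  c3: data parity 0, sent cp 0 → ok
  c4: data parity 1, sent cp 0 → mismatch
Exactly one row (r1) and one column (c4) fail → the flipped bit is at their intersection.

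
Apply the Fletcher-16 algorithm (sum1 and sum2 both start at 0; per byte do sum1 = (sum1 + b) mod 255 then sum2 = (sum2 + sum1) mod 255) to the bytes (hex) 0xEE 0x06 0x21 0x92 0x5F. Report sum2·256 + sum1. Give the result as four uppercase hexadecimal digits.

Running sums (mod 255):
  after byte 0 (0xEE): sum1=238, sum2=238
  after byte 1 (0x06): sum1=244, sum2=227
  after byte 2 (0x21): sum1=22, sum2=249
  after byte 3 (0x92): sum1=168, sum2=162
  after byte 4 (0x5F): sum1=8, sum2=170
Checksum = sum2·256 + sum1 = 170·256 + 8 = 43528 = 0xAA08.

AA08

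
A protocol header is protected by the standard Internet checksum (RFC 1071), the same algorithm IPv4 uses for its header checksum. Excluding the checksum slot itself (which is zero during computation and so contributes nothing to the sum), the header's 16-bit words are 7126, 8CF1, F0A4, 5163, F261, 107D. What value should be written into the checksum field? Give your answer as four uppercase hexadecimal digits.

BD00

One's-complement addition (fold any carry out of bit 15 back into bit 0):
  0x7126 + 0x8CF1 = 0x0FE17
  0xFE17 + 0xF0A4 = 0x1EEBB → wrap carry → 0xEEBC
  0xEEBC + 0x5163 = 0x1401F → wrap carry → 0x4020
  0x4020 + 0xF261 = 0x13281 → wrap carry → 0x3282
  0x3282 + 0x107D = 0x042FF
One's-complement sum = 0x42FF.
Checksum = ~0x42FF & 0xFFFF = 0xBD00.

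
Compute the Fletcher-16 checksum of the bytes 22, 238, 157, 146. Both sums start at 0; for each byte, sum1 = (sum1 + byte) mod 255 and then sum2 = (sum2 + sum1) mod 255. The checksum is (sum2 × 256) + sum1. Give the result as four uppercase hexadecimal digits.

Running sums (mod 255):
  after byte 0 (22): sum1=22, sum2=22
  after byte 1 (238): sum1=5, sum2=27
  after byte 2 (157): sum1=162, sum2=189
  after byte 3 (146): sum1=53, sum2=242
Checksum = sum2·256 + sum1 = 242·256 + 53 = 62005 = 0xF235.

F235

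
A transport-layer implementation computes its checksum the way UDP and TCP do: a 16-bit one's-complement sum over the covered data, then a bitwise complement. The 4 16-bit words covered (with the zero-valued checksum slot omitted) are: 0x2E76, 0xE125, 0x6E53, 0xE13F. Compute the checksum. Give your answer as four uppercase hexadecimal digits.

One's-complement addition (fold any carry out of bit 15 back into bit 0):
  0x2E76 + 0xE125 = 0x10F9B → wrap carry → 0x0F9C
  0x0F9C + 0x6E53 = 0x07DEF
  0x7DEF + 0xE13F = 0x15F2E → wrap carry → 0x5F2F
One's-complement sum = 0x5F2F.
Checksum = ~0x5F2F & 0xFFFF = 0xA0D0.

A0D0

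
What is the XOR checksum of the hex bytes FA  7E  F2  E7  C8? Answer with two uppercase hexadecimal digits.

59

XOR the bytes together:
  start with 0xFA
  0xFA ⊕ 0x7E = 0x84
  0x84 ⊕ 0xF2 = 0x76
  0x76 ⊕ 0xE7 = 0x91
  0x91 ⊕ 0xC8 = 0x59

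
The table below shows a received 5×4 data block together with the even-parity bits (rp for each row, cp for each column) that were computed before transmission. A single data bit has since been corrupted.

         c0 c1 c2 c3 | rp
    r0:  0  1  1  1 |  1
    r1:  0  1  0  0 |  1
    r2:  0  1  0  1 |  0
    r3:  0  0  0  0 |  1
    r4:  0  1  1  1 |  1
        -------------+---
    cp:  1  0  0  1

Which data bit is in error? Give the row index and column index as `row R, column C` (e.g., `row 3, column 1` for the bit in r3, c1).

row 3, column 0

Recompute each row's even parity and compare to rp:
  r0: data parity 1, sent rp 1 → ok
  r1: data parity 1, sent rp 1 → ok
  r2: data parity 0, sent rp 0 → ok
  r3: data parity 0, sent rp 1 → mismatch
  r4: data parity 1, sent rp 1 → ok
Recompute each column's even parity and compare to cp:
  c0: data parity 0, sent cp 1 → mismatch
  c1: data parity 0, sent cp 0 → ok
  c2: data parity 0, sent cp 0 → ok
  c3: data parity 1, sent cp 1 → ok
Exactly one row (r3) and one column (c0) fail → the flipped bit is at their intersection.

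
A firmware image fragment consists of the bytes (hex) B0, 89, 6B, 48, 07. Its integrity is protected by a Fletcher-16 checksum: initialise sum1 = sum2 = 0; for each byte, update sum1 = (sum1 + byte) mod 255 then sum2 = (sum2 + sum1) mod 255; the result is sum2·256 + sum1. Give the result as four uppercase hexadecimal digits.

73F4

Running sums (mod 255):
  after byte 0 (B0): sum1=176, sum2=176
  after byte 1 (89): sum1=58, sum2=234
  after byte 2 (6B): sum1=165, sum2=144
  after byte 3 (48): sum1=237, sum2=126
  after byte 4 (07): sum1=244, sum2=115
Checksum = sum2·256 + sum1 = 115·256 + 244 = 29684 = 0x73F4.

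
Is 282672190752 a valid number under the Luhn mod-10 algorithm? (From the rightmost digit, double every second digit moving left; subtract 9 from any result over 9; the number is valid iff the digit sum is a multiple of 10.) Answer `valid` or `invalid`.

valid

From the right, keep odd positions and double even positions (subtract 9 from any doubled value over 9):
  doubled (positions 2,4,...): 1 0 2 5 4 4 → sum 16
  kept (positions 1,3,...): 2 7 9 2 6 8 → sum 34
Total = 50.
50 mod 10 = 0, so the number is valid.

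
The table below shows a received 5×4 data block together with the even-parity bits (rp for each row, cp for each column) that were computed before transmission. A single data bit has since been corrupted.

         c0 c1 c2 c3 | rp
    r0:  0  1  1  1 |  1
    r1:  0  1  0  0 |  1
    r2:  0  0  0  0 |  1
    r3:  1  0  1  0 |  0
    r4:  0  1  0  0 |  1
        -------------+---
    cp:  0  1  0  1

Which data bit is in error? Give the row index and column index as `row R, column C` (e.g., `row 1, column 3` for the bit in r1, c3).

row 2, column 0

Recompute each row's even parity and compare to rp:
  r0: data parity 1, sent rp 1 → ok
  r1: data parity 1, sent rp 1 → ok
  r2: data parity 0, sent rp 1 → mismatch
  r3: data parity 0, sent rp 0 → ok
  r4: data parity 1, sent rp 1 → ok
Recompute each column's even parity and compare to cp:
  c0: data parity 1, sent cp 0 → mismatch
  c1: data parity 1, sent cp 1 → ok
  c2: data parity 0, sent cp 0 → ok
  c3: data parity 1, sent cp 1 → ok
Exactly one row (r2) and one column (c0) fail → the flipped bit is at their intersection.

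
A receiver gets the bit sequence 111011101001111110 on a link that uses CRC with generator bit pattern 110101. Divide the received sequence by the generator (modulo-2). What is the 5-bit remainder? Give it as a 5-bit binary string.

Modulo-2 division of 111011101001111110 by 110101:
  pos 0: 111011 XOR 110101 = 001110
  pos 2: 111010 XOR 110101 = 001111
  pos 4: 111110 XOR 110101 = 001011
  pos 6: 101101 XOR 110101 = 011000
  pos 7: 110001 XOR 110101 = 000100
  pos 10: 100111 XOR 110101 = 010010
  pos 11: 100101 XOR 110101 = 010000
  pos 12: 100000 XOR 110101 = 010101
Remainder = 10101 (nonzero — an error is detected).

10101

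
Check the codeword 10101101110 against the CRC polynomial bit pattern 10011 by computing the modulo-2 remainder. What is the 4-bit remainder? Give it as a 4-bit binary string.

Modulo-2 division of 10101101110 by 10011:
  pos 0: 10101 XOR 10011 = 00110
  pos 2: 11010 XOR 10011 = 01001
  pos 3: 10011 XOR 10011 = 00000
Remainder = 0110 (nonzero — an error is detected).

0110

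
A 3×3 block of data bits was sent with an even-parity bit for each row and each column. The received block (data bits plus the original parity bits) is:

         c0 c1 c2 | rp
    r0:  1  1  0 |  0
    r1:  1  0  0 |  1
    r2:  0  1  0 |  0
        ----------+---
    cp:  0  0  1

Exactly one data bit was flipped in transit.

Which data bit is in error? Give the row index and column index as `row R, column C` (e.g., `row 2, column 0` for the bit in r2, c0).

row 2, column 2

Recompute each row's even parity and compare to rp:
  r0: data parity 0, sent rp 0 → ok
  r1: data parity 1, sent rp 1 → ok
  r2: data parity 1, sent rp 0 → mismatch
Recompute each column's even parity and compare to cp:
  c0: data parity 0, sent cp 0 → ok
  c1: data parity 0, sent cp 0 → ok
  c2: data parity 0, sent cp 1 → mismatch
Exactly one row (r2) and one column (c2) fail → the flipped bit is at their intersection.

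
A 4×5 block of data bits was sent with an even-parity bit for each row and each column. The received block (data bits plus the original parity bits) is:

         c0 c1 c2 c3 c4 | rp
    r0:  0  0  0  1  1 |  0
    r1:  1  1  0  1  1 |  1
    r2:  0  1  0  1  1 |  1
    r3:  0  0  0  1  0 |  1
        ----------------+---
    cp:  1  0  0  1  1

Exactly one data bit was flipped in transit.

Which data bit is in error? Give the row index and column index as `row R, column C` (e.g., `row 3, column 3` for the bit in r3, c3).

Recompute each row's even parity and compare to rp:
  r0: data parity 0, sent rp 0 → ok
  r1: data parity 0, sent rp 1 → mismatch
  r2: data parity 1, sent rp 1 → ok
  r3: data parity 1, sent rp 1 → ok
Recompute each column's even parity and compare to cp:
  c0: data parity 1, sent cp 1 → ok
  c1: data parity 0, sent cp 0 → ok
  c2: data parity 0, sent cp 0 → ok
  c3: data parity 0, sent cp 1 → mismatch
  c4: data parity 1, sent cp 1 → ok
Exactly one row (r1) and one column (c3) fail → the flipped bit is at their intersection.

row 1, column 3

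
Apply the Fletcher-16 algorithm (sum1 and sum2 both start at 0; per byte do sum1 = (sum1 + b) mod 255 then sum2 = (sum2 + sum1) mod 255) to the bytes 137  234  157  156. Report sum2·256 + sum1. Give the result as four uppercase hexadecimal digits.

Running sums (mod 255):
  after byte 0 (137): sum1=137, sum2=137
  after byte 1 (234): sum1=116, sum2=253
  after byte 2 (157): sum1=18, sum2=16
  after byte 3 (156): sum1=174, sum2=190
Checksum = sum2·256 + sum1 = 190·256 + 174 = 48814 = 0xBEAE.

BEAE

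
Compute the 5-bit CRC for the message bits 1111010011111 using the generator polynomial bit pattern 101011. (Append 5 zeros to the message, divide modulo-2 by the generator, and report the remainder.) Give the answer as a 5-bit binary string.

Append 5 zeros: 111101001111100000. Divide by 101011 (XOR where the leading bit is 1):
  pos 0: 111101 XOR 101011 = 010110
  pos 1: 101100 XOR 101011 = 000111
  pos 4: 111011 XOR 101011 = 010000
  pos 5: 100001 XOR 101011 = 001010
  pos 7: 101011 XOR 101011 = 000000
Remainder (last 5 bits) = 00000. This is the CRC / FCS.

00000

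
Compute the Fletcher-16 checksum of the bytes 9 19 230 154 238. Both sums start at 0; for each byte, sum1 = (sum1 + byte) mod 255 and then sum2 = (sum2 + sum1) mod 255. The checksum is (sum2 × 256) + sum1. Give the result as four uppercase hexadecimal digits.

Running sums (mod 255):
  after byte 0 (9): sum1=9, sum2=9
  after byte 1 (19): sum1=28, sum2=37
  after byte 2 (230): sum1=3, sum2=40
  after byte 3 (154): sum1=157, sum2=197
  after byte 4 (238): sum1=140, sum2=82
Checksum = sum2·256 + sum1 = 82·256 + 140 = 21132 = 0x528C.

528C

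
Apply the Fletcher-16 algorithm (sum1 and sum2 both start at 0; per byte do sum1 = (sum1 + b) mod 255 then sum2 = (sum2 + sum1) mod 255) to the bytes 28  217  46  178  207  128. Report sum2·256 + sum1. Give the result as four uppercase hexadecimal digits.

DA27

Running sums (mod 255):
  after byte 0 (28): sum1=28, sum2=28
  after byte 1 (217): sum1=245, sum2=18
  after byte 2 (46): sum1=36, sum2=54
  after byte 3 (178): sum1=214, sum2=13
  after byte 4 (207): sum1=166, sum2=179
  after byte 5 (128): sum1=39, sum2=218
Checksum = sum2·256 + sum1 = 218·256 + 39 = 55847 = 0xDA27.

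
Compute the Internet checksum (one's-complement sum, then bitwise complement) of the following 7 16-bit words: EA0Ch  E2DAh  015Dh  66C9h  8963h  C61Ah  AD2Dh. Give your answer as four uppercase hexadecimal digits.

CE45

One's-complement addition (fold any carry out of bit 15 back into bit 0):
  0xEA0C + 0xE2DA = 0x1CCE6 → wrap carry → 0xCCE7
  0xCCE7 + 0x015D = 0x0CE44
  0xCE44 + 0x66C9 = 0x1350D → wrap carry → 0x350E
  0x350E + 0x8963 = 0x0BE71
  0xBE71 + 0xC61A = 0x1848B → wrap carry → 0x848C
  0x848C + 0xAD2D = 0x131B9 → wrap carry → 0x31BA
One's-complement sum = 0x31BA.
Checksum = ~0x31BA & 0xFFFF = 0xCE45.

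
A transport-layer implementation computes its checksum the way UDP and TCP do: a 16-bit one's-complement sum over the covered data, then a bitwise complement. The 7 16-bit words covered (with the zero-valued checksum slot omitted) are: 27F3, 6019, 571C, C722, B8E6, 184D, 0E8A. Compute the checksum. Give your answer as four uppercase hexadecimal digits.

79F6

One's-complement addition (fold any carry out of bit 15 back into bit 0):
  0x27F3 + 0x6019 = 0x0880C
  0x880C + 0x571C = 0x0DF28
  0xDF28 + 0xC722 = 0x1A64A → wrap carry → 0xA64B
  0xA64B + 0xB8E6 = 0x15F31 → wrap carry → 0x5F32
  0x5F32 + 0x184D = 0x0777F
  0x777F + 0x0E8A = 0x08609
One's-complement sum = 0x8609.
Checksum = ~0x8609 & 0xFFFF = 0x79F6.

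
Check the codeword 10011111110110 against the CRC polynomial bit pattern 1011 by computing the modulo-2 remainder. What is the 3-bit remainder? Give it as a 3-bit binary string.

011

Modulo-2 division of 10011111110110 by 1011:
  pos 0: 1001 XOR 1011 = 0010
  pos 2: 1011 XOR 1011 = 0000
  pos 6: 1111 XOR 1011 = 0100
  pos 7: 1000 XOR 1011 = 0011
  pos 9: 1111 XOR 1011 = 0100
  pos 10: 1000 XOR 1011 = 0011
Remainder = 011 (nonzero — an error is detected).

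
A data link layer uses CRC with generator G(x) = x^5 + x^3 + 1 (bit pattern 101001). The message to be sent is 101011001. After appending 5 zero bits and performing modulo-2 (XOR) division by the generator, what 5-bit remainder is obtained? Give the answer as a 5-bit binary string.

10100

Append 5 zeros: 10101100100000. Divide by 101001 (XOR where the leading bit is 1):
  pos 0: 101011 XOR 101001 = 000010
  pos 4: 100010 XOR 101001 = 001011
  pos 6: 101100 XOR 101001 = 000101
Remainder (last 5 bits) = 10100. This is the CRC / FCS.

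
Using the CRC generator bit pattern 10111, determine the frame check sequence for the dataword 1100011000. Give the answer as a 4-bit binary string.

Append 4 zeros: 11000110000000. Divide by 10111 (XOR where the leading bit is 1):
  pos 0: 11000 XOR 10111 = 01111
  pos 1: 11111 XOR 10111 = 01000
  pos 2: 10001 XOR 10111 = 00110
  pos 4: 11000 XOR 10111 = 01111
  pos 5: 11110 XOR 10111 = 01001
  pos 6: 10010 XOR 10111 = 00101
  pos 8: 10100 XOR 10111 = 00011
Remainder (last 4 bits) = 0110. This is the CRC / FCS.

0110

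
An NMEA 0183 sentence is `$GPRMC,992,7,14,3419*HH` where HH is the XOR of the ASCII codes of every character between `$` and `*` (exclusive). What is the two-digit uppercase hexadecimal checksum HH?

44

XOR the ASCII codes of the payload characters:
  'G' = 0x47 → acc = 0x47
  'P' = 0x50 → acc = 0x17
  'R' = 0x52 → acc = 0x45
  'M' = 0x4D → acc = 0x08
  'C' = 0x43 → acc = 0x4B
  ',' = 0x2C → acc = 0x67
  '9' = 0x39 → acc = 0x5E
  '9' = 0x39 → acc = 0x67
  '2' = 0x32 → acc = 0x55
  ',' = 0x2C → acc = 0x79
  '7' = 0x37 → acc = 0x4E
  ',' = 0x2C → acc = 0x62
  '1' = 0x31 → acc = 0x53
  '4' = 0x34 → acc = 0x67
  ',' = 0x2C → acc = 0x4B
  '3' = 0x33 → acc = 0x78
  '4' = 0x34 → acc = 0x4C
  '1' = 0x31 → acc = 0x7D
  '9' = 0x39 → acc = 0x44
Checksum = 0x44.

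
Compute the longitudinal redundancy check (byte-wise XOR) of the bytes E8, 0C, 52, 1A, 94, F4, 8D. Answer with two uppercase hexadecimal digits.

41

XOR the bytes together:
  start with 0xE8
  0xE8 ⊕ 0x0C = 0xE4
  0xE4 ⊕ 0x52 = 0xB6
  0xB6 ⊕ 0x1A = 0xAC
  0xAC ⊕ 0x94 = 0x38
  0x38 ⊕ 0xF4 = 0xCC
  0xCC ⊕ 0x8D = 0x41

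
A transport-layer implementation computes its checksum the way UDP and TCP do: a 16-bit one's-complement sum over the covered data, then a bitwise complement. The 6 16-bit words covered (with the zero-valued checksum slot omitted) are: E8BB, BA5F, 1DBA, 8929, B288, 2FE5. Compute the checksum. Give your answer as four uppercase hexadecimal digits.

D392

One's-complement addition (fold any carry out of bit 15 back into bit 0):
  0xE8BB + 0xBA5F = 0x1A31A → wrap carry → 0xA31B
  0xA31B + 0x1DBA = 0x0C0D5
  0xC0D5 + 0x8929 = 0x149FE → wrap carry → 0x49FF
  0x49FF + 0xB288 = 0x0FC87
  0xFC87 + 0x2FE5 = 0x12C6C → wrap carry → 0x2C6D
One's-complement sum = 0x2C6D.
Checksum = ~0x2C6D & 0xFFFF = 0xD392.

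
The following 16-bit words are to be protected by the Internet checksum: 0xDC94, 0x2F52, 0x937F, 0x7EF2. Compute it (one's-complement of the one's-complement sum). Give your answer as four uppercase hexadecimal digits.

One's-complement addition (fold any carry out of bit 15 back into bit 0):
  0xDC94 + 0x2F52 = 0x10BE6 → wrap carry → 0x0BE7
  0x0BE7 + 0x937F = 0x09F66
  0x9F66 + 0x7EF2 = 0x11E58 → wrap carry → 0x1E59
One's-complement sum = 0x1E59.
Checksum = ~0x1E59 & 0xFFFF = 0xE1A6.

E1A6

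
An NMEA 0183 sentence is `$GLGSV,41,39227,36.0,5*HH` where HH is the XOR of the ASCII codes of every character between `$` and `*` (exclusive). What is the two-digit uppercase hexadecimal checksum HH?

XOR the ASCII codes of the payload characters:
  'G' = 0x47 → acc = 0x47
  'L' = 0x4C → acc = 0x0B
  'G' = 0x47 → acc = 0x4C
  'S' = 0x53 → acc = 0x1F
  'V' = 0x56 → acc = 0x49
  ',' = 0x2C → acc = 0x65
  '4' = 0x34 → acc = 0x51
  '1' = 0x31 → acc = 0x60
  ',' = 0x2C → acc = 0x4C
  '3' = 0x33 → acc = 0x7F
  '9' = 0x39 → acc = 0x46
  '2' = 0x32 → acc = 0x74
  '2' = 0x32 → acc = 0x46
  '7' = 0x37 → acc = 0x71
  ',' = 0x2C → acc = 0x5D
  '3' = 0x33 → acc = 0x6E
  '6' = 0x36 → acc = 0x58
  '.' = 0x2E → acc = 0x76
  '0' = 0x30 → acc = 0x46
  ',' = 0x2C → acc = 0x6A
  '5' = 0x35 → acc = 0x5F
Checksum = 0x5F.

5F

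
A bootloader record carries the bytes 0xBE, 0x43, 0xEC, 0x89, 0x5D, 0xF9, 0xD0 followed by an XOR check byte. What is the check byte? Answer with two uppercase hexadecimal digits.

EC

XOR the bytes together:
  start with 0xBE
  0xBE ⊕ 0x43 = 0xFD
  0xFD ⊕ 0xEC = 0x11
  0x11 ⊕ 0x89 = 0x98
  0x98 ⊕ 0x5D = 0xC5
  0xC5 ⊕ 0xF9 = 0x3C
  0x3C ⊕ 0xD0 = 0xEC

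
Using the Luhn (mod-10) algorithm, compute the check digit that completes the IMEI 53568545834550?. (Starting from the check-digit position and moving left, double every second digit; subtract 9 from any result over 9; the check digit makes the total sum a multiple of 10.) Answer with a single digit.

Partial digits right→left: 0 5 5 4 3 8 5 4 5 8 6 5 3 5
Double every second digit counting from the check-digit position (so the 1st, 3rd, 5th, ... of the partial from the right).
  doubled (with −9 where >9): 0 1 6 1 1 3 6 → sum 18
  kept as-is: 5 4 8 4 8 5 5 → sum 39
Total = 18 + 39 = 57.
Check digit = (10 − (57 mod 10)) mod 10 = 3.

3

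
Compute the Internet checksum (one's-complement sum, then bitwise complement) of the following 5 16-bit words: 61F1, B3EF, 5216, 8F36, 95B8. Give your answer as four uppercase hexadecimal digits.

One's-complement addition (fold any carry out of bit 15 back into bit 0):
  0x61F1 + 0xB3EF = 0x115E0 → wrap carry → 0x15E1
  0x15E1 + 0x5216 = 0x067F7
  0x67F7 + 0x8F36 = 0x0F72D
  0xF72D + 0x95B8 = 0x18CE5 → wrap carry → 0x8CE6
One's-complement sum = 0x8CE6.
Checksum = ~0x8CE6 & 0xFFFF = 0x7319.

7319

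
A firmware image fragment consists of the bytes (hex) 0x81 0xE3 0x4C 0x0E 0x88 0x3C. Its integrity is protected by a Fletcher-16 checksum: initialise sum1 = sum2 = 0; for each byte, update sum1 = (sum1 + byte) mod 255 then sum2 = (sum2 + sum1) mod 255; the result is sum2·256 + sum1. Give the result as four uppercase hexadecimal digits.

Running sums (mod 255):
  after byte 0 (0x81): sum1=129, sum2=129
  after byte 1 (0xE3): sum1=101, sum2=230
  after byte 2 (0x4C): sum1=177, sum2=152
  after byte 3 (0x0E): sum1=191, sum2=88
  after byte 4 (0x88): sum1=72, sum2=160
  after byte 5 (0x3C): sum1=132, sum2=37
Checksum = sum2·256 + sum1 = 37·256 + 132 = 9604 = 0x2584.

2584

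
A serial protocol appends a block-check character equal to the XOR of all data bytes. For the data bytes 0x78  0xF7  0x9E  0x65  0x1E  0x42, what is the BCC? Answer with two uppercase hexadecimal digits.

XOR the bytes together:
  start with 0x78
  0x78 ⊕ 0xF7 = 0x8F
  0x8F ⊕ 0x9E = 0x11
  0x11 ⊕ 0x65 = 0x74
  0x74 ⊕ 0x1E = 0x6A
  0x6A ⊕ 0x42 = 0x28

28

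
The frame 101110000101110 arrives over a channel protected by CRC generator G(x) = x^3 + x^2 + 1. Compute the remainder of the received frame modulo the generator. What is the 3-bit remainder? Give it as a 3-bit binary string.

Modulo-2 division of 101110000101110 by 1101:
  pos 0: 1011 XOR 1101 = 0110
  pos 1: 1101 XOR 1101 = 0000
  pos 9: 1011 XOR 1101 = 0110
  pos 10: 1101 XOR 1101 = 0000
Remainder = 000 (zero — the frame passes the CRC check).

000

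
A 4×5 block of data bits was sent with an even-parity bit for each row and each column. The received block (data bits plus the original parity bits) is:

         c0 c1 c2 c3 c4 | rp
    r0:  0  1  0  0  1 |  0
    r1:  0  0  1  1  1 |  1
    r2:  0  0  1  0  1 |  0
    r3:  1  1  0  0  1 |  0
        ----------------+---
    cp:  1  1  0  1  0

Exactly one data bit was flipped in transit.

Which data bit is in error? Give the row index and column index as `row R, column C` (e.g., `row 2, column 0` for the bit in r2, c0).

row 3, column 1

Recompute each row's even parity and compare to rp:
  r0: data parity 0, sent rp 0 → ok
  r1: data parity 1, sent rp 1 → ok
  r2: data parity 0, sent rp 0 → ok
  r3: data parity 1, sent rp 0 → mismatch
Recompute each column's even parity and compare to cp:
  c0: data parity 1, sent cp 1 → ok
  c1: data parity 0, sent cp 1 → mismatch
  c2: data parity 0, sent cp 0 → ok
  c3: data parity 1, sent cp 1 → ok
  c4: data parity 0, sent cp 0 → ok
Exactly one row (r3) and one column (c1) fail → the flipped bit is at their intersection.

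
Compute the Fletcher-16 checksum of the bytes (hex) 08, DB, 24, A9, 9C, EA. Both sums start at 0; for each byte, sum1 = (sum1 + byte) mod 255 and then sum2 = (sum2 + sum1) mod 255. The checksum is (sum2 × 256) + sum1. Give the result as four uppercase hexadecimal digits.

2D39

Running sums (mod 255):
  after byte 0 (08): sum1=8, sum2=8
  after byte 1 (DB): sum1=227, sum2=235
  after byte 2 (24): sum1=8, sum2=243
  after byte 3 (A9): sum1=177, sum2=165
  after byte 4 (9C): sum1=78, sum2=243
  after byte 5 (EA): sum1=57, sum2=45
Checksum = sum2·256 + sum1 = 45·256 + 57 = 11577 = 0x2D39.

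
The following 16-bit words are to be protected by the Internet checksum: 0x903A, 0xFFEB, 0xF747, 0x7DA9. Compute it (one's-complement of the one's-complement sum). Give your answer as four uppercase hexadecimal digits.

FAE7

One's-complement addition (fold any carry out of bit 15 back into bit 0):
  0x903A + 0xFFEB = 0x19025 → wrap carry → 0x9026
  0x9026 + 0xF747 = 0x1876D → wrap carry → 0x876E
  0x876E + 0x7DA9 = 0x10517 → wrap carry → 0x0518
One's-complement sum = 0x0518.
Checksum = ~0x0518 & 0xFFFF = 0xFAE7.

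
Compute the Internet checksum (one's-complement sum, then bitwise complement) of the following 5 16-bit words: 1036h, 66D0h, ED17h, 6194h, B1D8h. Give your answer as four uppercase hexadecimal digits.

8874

One's-complement addition (fold any carry out of bit 15 back into bit 0):
  0x1036 + 0x66D0 = 0x07706
  0x7706 + 0xED17 = 0x1641D → wrap carry → 0x641E
  0x641E + 0x6194 = 0x0C5B2
  0xC5B2 + 0xB1D8 = 0x1778A → wrap carry → 0x778B
One's-complement sum = 0x778B.
Checksum = ~0x778B & 0xFFFF = 0x8874.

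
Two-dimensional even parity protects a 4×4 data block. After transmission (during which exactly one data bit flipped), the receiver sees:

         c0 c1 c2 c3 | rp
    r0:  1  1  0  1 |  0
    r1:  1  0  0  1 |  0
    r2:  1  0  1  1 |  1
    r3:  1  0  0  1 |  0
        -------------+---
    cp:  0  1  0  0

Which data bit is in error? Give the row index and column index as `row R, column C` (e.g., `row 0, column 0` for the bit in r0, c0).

Recompute each row's even parity and compare to rp:
  r0: data parity 1, sent rp 0 → mismatch
  r1: data parity 0, sent rp 0 → ok
  r2: data parity 1, sent rp 1 → ok
  r3: data parity 0, sent rp 0 → ok
Recompute each column's even parity and compare to cp:
  c0: data parity 0, sent cp 0 → ok
  c1: data parity 1, sent cp 1 → ok
  c2: data parity 1, sent cp 0 → mismatch
  c3: data parity 0, sent cp 0 → ok
Exactly one row (r0) and one column (c2) fail → the flipped bit is at their intersection.

row 0, column 2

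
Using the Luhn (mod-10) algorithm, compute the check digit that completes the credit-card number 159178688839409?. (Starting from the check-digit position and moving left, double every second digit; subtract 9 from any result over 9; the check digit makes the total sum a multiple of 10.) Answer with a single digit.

2

Partial digits right→left: 9 0 4 9 3 8 8 8 6 8 7 1 9 5 1
Double every second digit counting from the check-digit position (so the 1st, 3rd, 5th, ... of the partial from the right).
  doubled (with −9 where >9): 9 8 6 7 3 5 9 2 → sum 49
  kept as-is: 0 9 8 8 8 1 5 → sum 39
Total = 49 + 39 = 88.
Check digit = (10 − (88 mod 10)) mod 10 = 2.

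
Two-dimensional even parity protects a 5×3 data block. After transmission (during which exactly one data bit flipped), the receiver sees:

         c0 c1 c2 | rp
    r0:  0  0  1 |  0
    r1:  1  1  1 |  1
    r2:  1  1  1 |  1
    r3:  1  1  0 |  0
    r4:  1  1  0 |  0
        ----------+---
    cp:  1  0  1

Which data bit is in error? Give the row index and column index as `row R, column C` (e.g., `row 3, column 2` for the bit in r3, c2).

row 0, column 0

Recompute each row's even parity and compare to rp:
  r0: data parity 1, sent rp 0 → mismatch
  r1: data parity 1, sent rp 1 → ok
  r2: data parity 1, sent rp 1 → ok
  r3: data parity 0, sent rp 0 → ok
  r4: data parity 0, sent rp 0 → ok
Recompute each column's even parity and compare to cp:
  c0: data parity 0, sent cp 1 → mismatch
  c1: data parity 0, sent cp 0 → ok
  c2: data parity 1, sent cp 1 → ok
Exactly one row (r0) and one column (c0) fail → the flipped bit is at their intersection.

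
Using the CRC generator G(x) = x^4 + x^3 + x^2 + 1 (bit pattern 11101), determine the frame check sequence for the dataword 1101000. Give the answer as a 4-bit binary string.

Append 4 zeros: 11010000000. Divide by 11101 (XOR where the leading bit is 1):
  pos 0: 11010 XOR 11101 = 00111
  pos 2: 11100 XOR 11101 = 00001
  pos 6: 10000 XOR 11101 = 01101
Remainder (last 4 bits) = 1101. This is the CRC / FCS.

1101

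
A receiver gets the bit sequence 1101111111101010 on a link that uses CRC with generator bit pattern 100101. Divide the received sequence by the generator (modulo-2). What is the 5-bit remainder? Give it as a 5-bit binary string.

11100

Modulo-2 division of 1101111111101010 by 100101:
  pos 0: 110111 XOR 100101 = 010010
  pos 1: 100101 XOR 100101 = 000000
  pos 7: 111101 XOR 100101 = 011000
  pos 8: 110000 XOR 100101 = 010101
  pos 9: 101011 XOR 100101 = 001110
Remainder = 11100 (nonzero — an error is detected).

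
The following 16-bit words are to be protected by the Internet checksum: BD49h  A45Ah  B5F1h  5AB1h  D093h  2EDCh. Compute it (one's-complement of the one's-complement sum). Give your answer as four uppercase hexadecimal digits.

8E48

One's-complement addition (fold any carry out of bit 15 back into bit 0):
  0xBD49 + 0xA45A = 0x161A3 → wrap carry → 0x61A4
  0x61A4 + 0xB5F1 = 0x11795 → wrap carry → 0x1796
  0x1796 + 0x5AB1 = 0x07247
  0x7247 + 0xD093 = 0x142DA → wrap carry → 0x42DB
  0x42DB + 0x2EDC = 0x071B7
One's-complement sum = 0x71B7.
Checksum = ~0x71B7 & 0xFFFF = 0x8E48.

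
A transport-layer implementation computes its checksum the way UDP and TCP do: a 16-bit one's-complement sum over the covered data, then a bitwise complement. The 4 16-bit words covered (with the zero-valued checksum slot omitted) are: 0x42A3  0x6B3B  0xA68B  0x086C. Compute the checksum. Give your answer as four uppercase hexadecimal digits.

One's-complement addition (fold any carry out of bit 15 back into bit 0):
  0x42A3 + 0x6B3B = 0x0ADDE
  0xADDE + 0xA68B = 0x15469 → wrap carry → 0x546A
  0x546A + 0x086C = 0x05CD6
One's-complement sum = 0x5CD6.
Checksum = ~0x5CD6 & 0xFFFF = 0xA329.

A329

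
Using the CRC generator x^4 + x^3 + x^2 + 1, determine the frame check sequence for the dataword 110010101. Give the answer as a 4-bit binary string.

1011

Append 4 zeros: 1100101010000. Divide by 11101 (XOR where the leading bit is 1):
  pos 0: 11001 XOR 11101 = 00100
  pos 2: 10001 XOR 11101 = 01100
  pos 3: 11000 XOR 11101 = 00101
  pos 5: 10110 XOR 11101 = 01011
  pos 6: 10110 XOR 11101 = 01011
  pos 7: 10110 XOR 11101 = 01011
  pos 8: 10110 XOR 11101 = 01011
Remainder (last 4 bits) = 1011. This is the CRC / FCS.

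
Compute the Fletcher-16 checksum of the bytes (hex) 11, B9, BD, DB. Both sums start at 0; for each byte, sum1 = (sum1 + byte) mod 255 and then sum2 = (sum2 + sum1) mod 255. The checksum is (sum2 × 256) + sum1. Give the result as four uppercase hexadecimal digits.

C864

Running sums (mod 255):
  after byte 0 (11): sum1=17, sum2=17
  after byte 1 (B9): sum1=202, sum2=219
  after byte 2 (BD): sum1=136, sum2=100
  after byte 3 (DB): sum1=100, sum2=200
Checksum = sum2·256 + sum1 = 200·256 + 100 = 51300 = 0xC864.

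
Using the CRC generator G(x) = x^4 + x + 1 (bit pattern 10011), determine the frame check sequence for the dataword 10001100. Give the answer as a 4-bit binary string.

Append 4 zeros: 100011000000. Divide by 10011 (XOR where the leading bit is 1):
  pos 0: 10001 XOR 10011 = 00010
  pos 3: 10100 XOR 10011 = 00111
  pos 5: 11100 XOR 10011 = 01111
  pos 6: 11110 XOR 10011 = 01101
  pos 7: 11010 XOR 10011 = 01001
Remainder (last 4 bits) = 1001. This is the CRC / FCS.

1001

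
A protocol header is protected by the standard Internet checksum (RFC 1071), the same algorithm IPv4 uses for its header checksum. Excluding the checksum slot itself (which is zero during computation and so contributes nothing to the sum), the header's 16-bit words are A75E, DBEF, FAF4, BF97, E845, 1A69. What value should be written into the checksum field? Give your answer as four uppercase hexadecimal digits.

One's-complement addition (fold any carry out of bit 15 back into bit 0):
  0xA75E + 0xDBEF = 0x1834D → wrap carry → 0x834E
  0x834E + 0xFAF4 = 0x17E42 → wrap carry → 0x7E43
  0x7E43 + 0xBF97 = 0x13DDA → wrap carry → 0x3DDB
  0x3DDB + 0xE845 = 0x12620 → wrap carry → 0x2621
  0x2621 + 0x1A69 = 0x0408A
One's-complement sum = 0x408A.
Checksum = ~0x408A & 0xFFFF = 0xBF75.

BF75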